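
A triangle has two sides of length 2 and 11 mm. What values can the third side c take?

9 < c < 13

By the triangle inequality, c must be less than 2 + 11 = 13 and greater than |2 − 11| = 9.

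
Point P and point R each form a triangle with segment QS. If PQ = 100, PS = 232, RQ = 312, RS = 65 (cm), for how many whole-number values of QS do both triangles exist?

From triangle PQS: 132 < QS < 332.
From triangle RQS: 247 < QS < 377.
Intersection: 247 < QS < 332, so integers 248 through 331: 84 values.

84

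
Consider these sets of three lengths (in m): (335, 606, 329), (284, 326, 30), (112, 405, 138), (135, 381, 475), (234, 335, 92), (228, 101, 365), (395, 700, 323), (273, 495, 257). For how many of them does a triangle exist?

(329,335,606): 329+335 > 606 → valid
(30,284,326): 30+284 ≤ 326 → not valid
(112,138,405): 112+138 ≤ 405 → not valid
(135,381,475): 135+381 > 475 → valid
(92,234,335): 92+234 ≤ 335 → not valid
(101,228,365): 101+228 ≤ 365 → not valid
(323,395,700): 323+395 > 700 → valid
(257,273,495): 257+273 > 495 → valid
4 of the 8 triples form a triangle.

4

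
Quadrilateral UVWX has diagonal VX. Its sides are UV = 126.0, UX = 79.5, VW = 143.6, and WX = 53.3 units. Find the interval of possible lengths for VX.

90.3 < VX < 196.9

From triangle UVX: |126.0 − 79.5| < VX < 126.0 + 79.5, i.e. 46.5 < VX < 205.5.
From triangle WVX: 90.3 < VX < 196.9.
Both must hold, so VX lies in the intersection.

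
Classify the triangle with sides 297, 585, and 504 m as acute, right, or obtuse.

right

Compare the square of the longest side to the sum of squares of the other two: 297² + 504² = 342225 = 585².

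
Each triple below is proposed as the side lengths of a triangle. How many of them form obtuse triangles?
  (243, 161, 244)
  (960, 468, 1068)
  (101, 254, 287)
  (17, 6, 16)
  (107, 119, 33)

(243,161,244): 161²+243² = 84970 > 59536 = 244² → acute
(960,468,1068): 468²+960² = 1140624 = 1068² → right
(101,254,287): 101²+254² = 74717 < 82369 = 287² → obtuse
(17,6,16): 6²+16² = 292 > 289 = 17² → acute
(107,119,33): 33²+107² = 12538 < 14161 = 119² → obtuse
2 of the 5 are obtuse.

2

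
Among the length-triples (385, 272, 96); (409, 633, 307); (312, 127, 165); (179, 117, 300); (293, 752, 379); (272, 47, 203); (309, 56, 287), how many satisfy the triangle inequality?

(96,272,385): 96+272 ≤ 385 → not valid
(307,409,633): 307+409 > 633 → valid
(127,165,312): 127+165 ≤ 312 → not valid
(117,179,300): 117+179 ≤ 300 → not valid
(293,379,752): 293+379 ≤ 752 → not valid
(47,203,272): 47+203 ≤ 272 → not valid
(56,287,309): 56+287 > 309 → valid
2 of the 7 triples form a triangle.

2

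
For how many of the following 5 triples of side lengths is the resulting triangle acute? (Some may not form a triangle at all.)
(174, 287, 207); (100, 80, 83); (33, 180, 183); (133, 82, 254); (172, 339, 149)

(174,287,207): 174²+207² = 73125 < 82369 = 287² → obtuse
(100,80,83): 80²+83² = 13289 > 10000 = 100² → acute
(33,180,183): 33²+180² = 33489 = 183² → right
(133,82,254): 82+133 ≤ 254, not a triangle
(172,339,149): 149+172 ≤ 339, not a triangle
1 of the 5 is acute.

1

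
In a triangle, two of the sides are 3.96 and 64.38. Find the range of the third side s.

60.42 < s < 68.34

By the triangle inequality, s must be less than 3.96 + 64.38 = 68.34 and greater than |3.96 − 64.38| = 60.42.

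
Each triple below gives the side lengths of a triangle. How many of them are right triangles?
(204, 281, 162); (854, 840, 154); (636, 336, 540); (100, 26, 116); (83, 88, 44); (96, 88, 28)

2

(204,281,162): 162²+204² = 67860 < 78961 = 281² → obtuse
(854,840,154): 154²+840² = 729316 = 854² → right
(636,336,540): 336²+540² = 404496 = 636² → right
(100,26,116): 26²+100² = 10676 < 13456 = 116² → obtuse
(83,88,44): 44²+83² = 8825 > 7744 = 88² → acute
(96,88,28): 28²+88² = 8528 < 9216 = 96² → obtuse
2 of the 6 are right.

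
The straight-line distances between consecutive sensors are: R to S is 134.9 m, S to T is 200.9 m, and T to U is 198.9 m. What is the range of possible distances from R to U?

0 ≤ RU ≤ 534.7 m

The maximum is all hops collinear in one direction: 134.9 + 200.9 + 198.9 = 534.7.
The longest hop is 200.9; the others sum to 333.8. Since 200.9 ≤ 333.8, the path can fold back on itself completely, so the minimum distance is 0.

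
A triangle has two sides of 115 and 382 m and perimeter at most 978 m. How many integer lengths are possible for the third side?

Triangle inequality: 267 < x < 497. Perimeter ≤ 978 gives x ≤ 978 − 115 − 382 = 481.
So 267 < x ≤ 481; integers 268 through 481: 214 values.

214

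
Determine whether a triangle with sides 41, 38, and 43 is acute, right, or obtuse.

acute

Compare the square of the longest side to the sum of squares of the other two: 38² + 41² = 3125 > 1849 = 43².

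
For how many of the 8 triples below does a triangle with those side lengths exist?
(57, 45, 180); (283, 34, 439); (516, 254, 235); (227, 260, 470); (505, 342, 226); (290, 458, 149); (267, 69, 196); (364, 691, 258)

(45,57,180): 45+57 ≤ 180 → not valid
(34,283,439): 34+283 ≤ 439 → not valid
(235,254,516): 235+254 ≤ 516 → not valid
(227,260,470): 227+260 > 470 → valid
(226,342,505): 226+342 > 505 → valid
(149,290,458): 149+290 ≤ 458 → not valid
(69,196,267): 69+196 ≤ 267 → not valid
(258,364,691): 258+364 ≤ 691 → not valid
2 of the 8 triples form a triangle.

2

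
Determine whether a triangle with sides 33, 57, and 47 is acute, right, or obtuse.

acute

Compare the square of the longest side to the sum of squares of the other two: 33² + 47² = 3298 > 3249 = 57².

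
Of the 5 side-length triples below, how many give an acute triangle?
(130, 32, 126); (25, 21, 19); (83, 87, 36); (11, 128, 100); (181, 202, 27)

2

(130,32,126): 32²+126² = 16900 = 130² → right
(25,21,19): 19²+21² = 802 > 625 = 25² → acute
(83,87,36): 36²+83² = 8185 > 7569 = 87² → acute
(11,128,100): 11+100 ≤ 128, not a triangle
(181,202,27): 27²+181² = 33490 < 40804 = 202² → obtuse
2 of the 5 are acute.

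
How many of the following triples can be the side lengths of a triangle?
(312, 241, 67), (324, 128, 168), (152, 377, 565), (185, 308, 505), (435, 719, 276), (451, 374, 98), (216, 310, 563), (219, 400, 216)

(67,241,312): 67+241 ≤ 312 → not valid
(128,168,324): 128+168 ≤ 324 → not valid
(152,377,565): 152+377 ≤ 565 → not valid
(185,308,505): 185+308 ≤ 505 → not valid
(276,435,719): 276+435 ≤ 719 → not valid
(98,374,451): 98+374 > 451 → valid
(216,310,563): 216+310 ≤ 563 → not valid
(216,219,400): 216+219 > 400 → valid
2 of the 8 triples form a triangle.

2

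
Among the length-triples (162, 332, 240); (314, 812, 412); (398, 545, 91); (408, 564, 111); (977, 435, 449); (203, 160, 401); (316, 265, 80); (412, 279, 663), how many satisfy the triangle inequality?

(162,240,332): 162+240 > 332 → valid
(314,412,812): 314+412 ≤ 812 → not valid
(91,398,545): 91+398 ≤ 545 → not valid
(111,408,564): 111+408 ≤ 564 → not valid
(435,449,977): 435+449 ≤ 977 → not valid
(160,203,401): 160+203 ≤ 401 → not valid
(80,265,316): 80+265 > 316 → valid
(279,412,663): 279+412 > 663 → valid
3 of the 8 triples form a triangle.

3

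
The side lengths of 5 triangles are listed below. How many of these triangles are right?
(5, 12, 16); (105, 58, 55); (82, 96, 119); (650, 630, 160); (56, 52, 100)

(5,12,16): 5²+12² = 169 < 256 = 16² → obtuse
(105,58,55): 55²+58² = 6389 < 11025 = 105² → obtuse
(82,96,119): 82²+96² = 15940 > 14161 = 119² → acute
(650,630,160): 160²+630² = 422500 = 650² → right
(56,52,100): 52²+56² = 5840 < 10000 = 100² → obtuse
1 of the 5 is right.

1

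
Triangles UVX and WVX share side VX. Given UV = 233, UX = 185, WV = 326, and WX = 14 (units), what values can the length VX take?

312 < VX < 340

From triangle UVX: |233 − 185| < VX < 233 + 185, i.e. 48 < VX < 418.
From triangle WVX: 312 < VX < 340.
Both must hold, so VX lies in the intersection.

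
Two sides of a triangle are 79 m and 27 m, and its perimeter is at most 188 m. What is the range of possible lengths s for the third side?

52 < s ≤ 82

Triangle inequality alone gives 52 < s < 106.
The perimeter condition gives s ≤ 188 − 79 − 27 = 82.
Intersecting the two: 52 < s ≤ 82.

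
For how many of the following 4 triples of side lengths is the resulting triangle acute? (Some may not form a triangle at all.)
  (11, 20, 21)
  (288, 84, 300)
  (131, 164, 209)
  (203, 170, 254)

(11,20,21): 11²+20² = 521 > 441 = 21² → acute
(288,84,300): 84²+288² = 90000 = 300² → right
(131,164,209): 131²+164² = 44057 > 43681 = 209² → acute
(203,170,254): 170²+203² = 70109 > 64516 = 254² → acute
3 of the 4 are acute.

3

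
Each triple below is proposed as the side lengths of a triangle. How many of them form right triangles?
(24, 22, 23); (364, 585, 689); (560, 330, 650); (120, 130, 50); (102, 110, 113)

3

(24,22,23): 22²+23² = 1013 > 576 = 24² → acute
(364,585,689): 364²+585² = 474721 = 689² → right
(560,330,650): 330²+560² = 422500 = 650² → right
(120,130,50): 50²+120² = 16900 = 130² → right
(102,110,113): 102²+110² = 22504 > 12769 = 113² → acute
3 of the 5 are right.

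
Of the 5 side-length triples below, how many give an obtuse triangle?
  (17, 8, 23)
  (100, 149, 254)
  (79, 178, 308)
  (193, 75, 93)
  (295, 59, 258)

2

(17,8,23): 8²+17² = 353 < 529 = 23² → obtuse
(100,149,254): 100+149 ≤ 254, not a triangle
(79,178,308): 79+178 ≤ 308, not a triangle
(193,75,93): 75+93 ≤ 193, not a triangle
(295,59,258): 59²+258² = 70045 < 87025 = 295² → obtuse
2 of the 5 are obtuse.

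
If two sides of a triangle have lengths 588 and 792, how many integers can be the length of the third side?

The third side lies in the open interval (204, 1380).
Integers from 205 to 1379 inclusive: 1379 − 205 + 1 = 1175.

1175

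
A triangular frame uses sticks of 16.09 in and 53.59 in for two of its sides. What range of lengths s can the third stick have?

By the triangle inequality, s must be less than 16.09 + 53.59 = 69.68 and greater than |16.09 − 53.59| = 37.50.

37.50 < s < 69.68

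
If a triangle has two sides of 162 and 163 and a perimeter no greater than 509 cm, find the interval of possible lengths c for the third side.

1 < c ≤ 184

Triangle inequality alone gives 1 < c < 325.
The perimeter condition gives c ≤ 509 − 162 − 163 = 184.
Intersecting the two: 1 < c ≤ 184.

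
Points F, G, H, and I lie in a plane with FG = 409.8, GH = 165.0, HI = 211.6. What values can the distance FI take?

The maximum is all hops collinear in one direction: 409.8 + 165.0 + 211.6 = 786.4.
The longest hop is 409.8; the others sum to 376.6. Folding the others back against it leaves at least 409.8 − 376.6 = 33.2.

33.2 ≤ FI ≤ 786.4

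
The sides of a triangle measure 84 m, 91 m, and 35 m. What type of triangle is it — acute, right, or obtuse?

right

Compare the square of the longest side to the sum of squares of the other two: 35² + 84² = 8281 = 91².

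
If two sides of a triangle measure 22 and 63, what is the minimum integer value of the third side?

42

The third side must be strictly greater than |22 − 63| = 41.
The smallest integer above 41 is 42.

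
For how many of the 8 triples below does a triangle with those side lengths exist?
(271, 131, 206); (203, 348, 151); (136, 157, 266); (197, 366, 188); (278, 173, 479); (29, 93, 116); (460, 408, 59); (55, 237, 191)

7

(131,206,271): 131+206 > 271 → valid
(151,203,348): 151+203 > 348 → valid
(136,157,266): 136+157 > 266 → valid
(188,197,366): 188+197 > 366 → valid
(173,278,479): 173+278 ≤ 479 → not valid
(29,93,116): 29+93 > 116 → valid
(59,408,460): 59+408 > 460 → valid
(55,191,237): 55+191 > 237 → valid
7 of the 8 triples form a triangle.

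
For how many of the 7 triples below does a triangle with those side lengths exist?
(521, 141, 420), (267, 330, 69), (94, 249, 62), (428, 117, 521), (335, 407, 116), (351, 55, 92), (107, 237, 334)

(141,420,521): 141+420 > 521 → valid
(69,267,330): 69+267 > 330 → valid
(62,94,249): 62+94 ≤ 249 → not valid
(117,428,521): 117+428 > 521 → valid
(116,335,407): 116+335 > 407 → valid
(55,92,351): 55+92 ≤ 351 → not valid
(107,237,334): 107+237 > 334 → valid
5 of the 7 triples form a triangle.

5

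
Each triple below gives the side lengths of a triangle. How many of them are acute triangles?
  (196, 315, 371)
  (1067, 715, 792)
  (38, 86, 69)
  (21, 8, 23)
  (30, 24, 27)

(196,315,371): 196²+315² = 137641 = 371² → right
(1067,715,792): 715²+792² = 1138489 = 1067² → right
(38,86,69): 38²+69² = 6205 < 7396 = 86² → obtuse
(21,8,23): 8²+21² = 505 < 529 = 23² → obtuse
(30,24,27): 24²+27² = 1305 > 900 = 30² → acute
1 of the 5 is acute.

1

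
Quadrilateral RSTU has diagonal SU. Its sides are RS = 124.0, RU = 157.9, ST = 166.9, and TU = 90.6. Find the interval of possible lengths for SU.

76.3 < SU < 257.5

From triangle RSU: |124.0 − 157.9| < SU < 124.0 + 157.9, i.e. 33.9 < SU < 281.9.
From triangle TSU: 76.3 < SU < 257.5.
Both must hold, so SU lies in the intersection.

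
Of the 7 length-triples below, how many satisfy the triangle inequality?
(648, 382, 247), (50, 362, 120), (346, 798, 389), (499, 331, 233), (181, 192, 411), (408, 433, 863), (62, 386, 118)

(247,382,648): 247+382 ≤ 648 → not valid
(50,120,362): 50+120 ≤ 362 → not valid
(346,389,798): 346+389 ≤ 798 → not valid
(233,331,499): 233+331 > 499 → valid
(181,192,411): 181+192 ≤ 411 → not valid
(408,433,863): 408+433 ≤ 863 → not valid
(62,118,386): 62+118 ≤ 386 → not valid
1 of the 7 triples forms a triangle.

1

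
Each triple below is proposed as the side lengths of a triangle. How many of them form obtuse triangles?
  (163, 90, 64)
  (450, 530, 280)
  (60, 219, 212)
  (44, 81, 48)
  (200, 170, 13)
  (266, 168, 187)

2

(163,90,64): 64+90 ≤ 163, not a triangle
(450,530,280): 280²+450² = 280900 = 530² → right
(60,219,212): 60²+212² = 48544 > 47961 = 219² → acute
(44,81,48): 44²+48² = 4240 < 6561 = 81² → obtuse
(200,170,13): 13+170 ≤ 200, not a triangle
(266,168,187): 168²+187² = 63193 < 70756 = 266² → obtuse
2 of the 6 are obtuse.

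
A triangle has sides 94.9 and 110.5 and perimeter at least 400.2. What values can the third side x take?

194.8 ≤ x < 205.4

Triangle inequality alone gives 15.6 < x < 205.4.
The perimeter condition gives x ≥ 400.2 − 94.9 − 110.5 = 194.8.
Intersecting the two: 194.8 ≤ x < 205.4.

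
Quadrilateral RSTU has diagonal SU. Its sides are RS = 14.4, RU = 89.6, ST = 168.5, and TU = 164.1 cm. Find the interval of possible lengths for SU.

From triangle RSU: |14.4 − 89.6| < SU < 14.4 + 89.6, i.e. 75.2 < SU < 104.0.
From triangle TSU: 4.4 < SU < 332.6.
Both must hold, so SU lies in the intersection.

75.2 < SU < 104.0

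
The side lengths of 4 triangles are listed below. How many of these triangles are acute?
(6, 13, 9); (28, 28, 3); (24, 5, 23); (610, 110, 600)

(6,13,9): 6²+9² = 117 < 169 = 13² → obtuse
(28,28,3): 3²+28² = 793 > 784 = 28² → acute
(24,5,23): 5²+23² = 554 < 576 = 24² → obtuse
(610,110,600): 110²+600² = 372100 = 610² → right
1 of the 4 is acute.

1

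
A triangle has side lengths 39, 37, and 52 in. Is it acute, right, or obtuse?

acute

Compare the square of the longest side to the sum of squares of the other two: 37² + 39² = 2890 > 2704 = 52².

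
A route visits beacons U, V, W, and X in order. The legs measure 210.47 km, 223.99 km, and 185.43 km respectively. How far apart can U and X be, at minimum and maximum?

The maximum is all hops collinear in one direction: 210.47 + 223.99 + 185.43 = 619.89.
The longest hop is 223.99; the others sum to 395.90. Since 223.99 ≤ 395.90, the path can fold back on itself completely, so the minimum distance is 0.

0 ≤ UX ≤ 619.89 km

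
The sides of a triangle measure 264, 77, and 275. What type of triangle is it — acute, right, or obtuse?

Compare the square of the longest side to the sum of squares of the other two: 77² + 264² = 75625 = 275².

right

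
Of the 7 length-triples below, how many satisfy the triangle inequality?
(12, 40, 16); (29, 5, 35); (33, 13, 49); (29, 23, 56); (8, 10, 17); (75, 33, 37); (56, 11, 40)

(12,16,40): 12+16 ≤ 40 → not valid
(5,29,35): 5+29 ≤ 35 → not valid
(13,33,49): 13+33 ≤ 49 → not valid
(23,29,56): 23+29 ≤ 56 → not valid
(8,10,17): 8+10 > 17 → valid
(33,37,75): 33+37 ≤ 75 → not valid
(11,40,56): 11+40 ≤ 56 → not valid
1 of the 7 triples forms a triangle.

1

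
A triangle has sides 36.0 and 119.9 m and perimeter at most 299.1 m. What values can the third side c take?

83.9 < c ≤ 143.2

Triangle inequality alone gives 83.9 < c < 155.9.
The perimeter condition gives c ≤ 299.1 − 36.0 − 119.9 = 143.2.
Intersecting the two: 83.9 < c ≤ 143.2.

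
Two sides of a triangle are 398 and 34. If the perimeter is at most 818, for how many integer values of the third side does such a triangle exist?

22

Triangle inequality: 364 < x < 432. Perimeter ≤ 818 gives x ≤ 818 − 398 − 34 = 386.
So 364 < x ≤ 386; integers 365 through 386: 22 values.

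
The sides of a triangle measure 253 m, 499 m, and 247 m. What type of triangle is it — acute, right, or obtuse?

obtuse

Compare the square of the longest side to the sum of squares of the other two: 247² + 253² = 125018 < 249001 = 499².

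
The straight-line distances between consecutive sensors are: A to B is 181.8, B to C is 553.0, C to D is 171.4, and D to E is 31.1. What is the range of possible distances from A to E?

The maximum is all hops collinear in one direction: 181.8 + 553.0 + 171.4 + 31.1 = 937.3.
The longest hop is 553.0; the others sum to 384.3. Folding the others back against it leaves at least 553.0 − 384.3 = 168.7.

168.7 ≤ AE ≤ 937.3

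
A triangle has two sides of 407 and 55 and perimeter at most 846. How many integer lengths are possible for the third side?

Triangle inequality: 352 < x < 462. Perimeter ≤ 846 gives x ≤ 846 − 407 − 55 = 384.
So 352 < x ≤ 384; integers 353 through 384: 32 values.

32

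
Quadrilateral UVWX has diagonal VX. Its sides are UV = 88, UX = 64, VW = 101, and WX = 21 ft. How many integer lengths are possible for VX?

From triangle UVX: 24 < VX < 152.
From triangle WVX: 80 < VX < 122.
Intersection: 80 < VX < 122, so integers 81 through 121: 41 values.

41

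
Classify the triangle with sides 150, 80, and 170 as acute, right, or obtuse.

Compare the square of the longest side to the sum of squares of the other two: 80² + 150² = 28900 = 170².

right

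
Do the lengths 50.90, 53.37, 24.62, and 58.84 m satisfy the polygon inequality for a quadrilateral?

A quadrilateral exists iff every side is shorter than the sum of the others — equivalently, the longest side is less than the sum of the rest.
Longest side 58.84 < 128.89 (sum of the remaining 3), so yes.

Yes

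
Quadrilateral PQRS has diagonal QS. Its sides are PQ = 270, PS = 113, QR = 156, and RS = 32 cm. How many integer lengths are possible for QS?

From triangle PQS: 157 < QS < 383.
From triangle RQS: 124 < QS < 188.
Intersection: 157 < QS < 188, so integers 158 through 187: 30 values.

30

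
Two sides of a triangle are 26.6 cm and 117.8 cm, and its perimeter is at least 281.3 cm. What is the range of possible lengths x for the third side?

Triangle inequality alone gives 91.2 < x < 144.4.
The perimeter condition gives x ≥ 281.3 − 26.6 − 117.8 = 136.9.
Intersecting the two: 136.9 ≤ x < 144.4.

136.9 ≤ x < 144.4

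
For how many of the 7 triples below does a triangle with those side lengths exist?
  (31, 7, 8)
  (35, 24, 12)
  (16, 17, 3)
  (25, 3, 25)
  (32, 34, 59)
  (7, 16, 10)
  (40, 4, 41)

(7,8,31): 7+8 ≤ 31 → not valid
(12,24,35): 12+24 > 35 → valid
(3,16,17): 3+16 > 17 → valid
(3,25,25): 3+25 > 25 → valid
(32,34,59): 32+34 > 59 → valid
(7,10,16): 7+10 > 16 → valid
(4,40,41): 4+40 > 41 → valid
6 of the 7 triples form a triangle.

6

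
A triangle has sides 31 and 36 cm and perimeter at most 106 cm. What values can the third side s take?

Triangle inequality alone gives 5 < s < 67.
The perimeter condition gives s ≤ 106 − 31 − 36 = 39.
Intersecting the two: 5 < s ≤ 39.

5 < s ≤ 39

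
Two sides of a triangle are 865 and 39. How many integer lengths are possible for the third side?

77

The third side lies in the open interval (826, 904).
Integers from 827 to 903 inclusive: 903 − 827 + 1 = 77.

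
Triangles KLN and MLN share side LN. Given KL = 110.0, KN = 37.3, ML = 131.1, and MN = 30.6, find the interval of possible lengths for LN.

From triangle KLN: |110.0 − 37.3| < LN < 110.0 + 37.3, i.e. 72.7 < LN < 147.3.
From triangle MLN: 100.5 < LN < 161.7.
Both must hold, so LN lies in the intersection.

100.5 < LN < 147.3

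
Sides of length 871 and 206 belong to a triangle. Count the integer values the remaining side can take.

411

The third side lies in the open interval (665, 1077).
Integers from 666 to 1076 inclusive: 1076 − 666 + 1 = 411.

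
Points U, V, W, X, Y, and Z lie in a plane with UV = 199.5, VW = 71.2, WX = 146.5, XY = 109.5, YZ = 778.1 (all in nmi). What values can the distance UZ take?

251.4 ≤ UZ ≤ 1304.8 nmi

The maximum is all hops collinear in one direction: 199.5 + 71.2 + 146.5 + 109.5 + 778.1 = 1304.8.
The longest hop is 778.1; the others sum to 526.7. Folding the others back against it leaves at least 778.1 − 526.7 = 251.4.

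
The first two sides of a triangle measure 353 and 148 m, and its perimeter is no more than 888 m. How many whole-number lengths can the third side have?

182

Triangle inequality: 205 < x < 501. Perimeter ≤ 888 gives x ≤ 888 − 353 − 148 = 387.
So 205 < x ≤ 387; integers 206 through 387: 182 values.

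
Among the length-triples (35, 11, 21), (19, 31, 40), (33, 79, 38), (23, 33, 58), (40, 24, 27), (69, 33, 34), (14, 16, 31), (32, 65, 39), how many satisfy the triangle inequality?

(11,21,35): 11+21 ≤ 35 → not valid
(19,31,40): 19+31 > 40 → valid
(33,38,79): 33+38 ≤ 79 → not valid
(23,33,58): 23+33 ≤ 58 → not valid
(24,27,40): 24+27 > 40 → valid
(33,34,69): 33+34 ≤ 69 → not valid
(14,16,31): 14+16 ≤ 31 → not valid
(32,39,65): 32+39 > 65 → valid
3 of the 8 triples form a triangle.

3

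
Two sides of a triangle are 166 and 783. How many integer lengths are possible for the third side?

The third side lies in the open interval (617, 949).
Integers from 618 to 948 inclusive: 948 − 618 + 1 = 331.

331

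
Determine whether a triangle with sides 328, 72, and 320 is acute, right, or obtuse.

Compare the square of the longest side to the sum of squares of the other two: 72² + 320² = 107584 = 328².

right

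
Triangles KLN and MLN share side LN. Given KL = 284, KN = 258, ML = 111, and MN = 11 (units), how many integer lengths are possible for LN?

21

From triangle KLN: 26 < LN < 542.
From triangle MLN: 100 < LN < 122.
Intersection: 100 < LN < 122, so integers 101 through 121: 21 values.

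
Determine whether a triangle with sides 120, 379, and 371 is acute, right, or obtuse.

acute

Compare the square of the longest side to the sum of squares of the other two: 120² + 371² = 152041 > 143641 = 379².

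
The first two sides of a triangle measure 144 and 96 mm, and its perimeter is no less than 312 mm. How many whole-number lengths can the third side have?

Triangle inequality: 48 < x < 240. Perimeter ≥ 312 gives x ≥ 312 − 144 − 96 = 72.
So 72 ≤ x < 240; integers 72 through 239: 168 values.

168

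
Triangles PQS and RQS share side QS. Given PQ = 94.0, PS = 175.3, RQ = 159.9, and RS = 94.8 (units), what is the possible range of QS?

From triangle PQS: |94.0 − 175.3| < QS < 94.0 + 175.3, i.e. 81.3 < QS < 269.3.
From triangle RQS: 65.1 < QS < 254.7.
Both must hold, so QS lies in the intersection.

81.3 < QS < 254.7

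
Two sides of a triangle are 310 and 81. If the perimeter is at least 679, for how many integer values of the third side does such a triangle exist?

Triangle inequality: 229 < x < 391. Perimeter ≥ 679 gives x ≥ 679 − 310 − 81 = 288.
So 288 ≤ x < 391; integers 288 through 390: 103 values.

103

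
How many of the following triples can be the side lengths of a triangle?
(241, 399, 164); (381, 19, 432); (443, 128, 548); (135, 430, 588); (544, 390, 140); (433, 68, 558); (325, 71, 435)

(164,241,399): 164+241 > 399 → valid
(19,381,432): 19+381 ≤ 432 → not valid
(128,443,548): 128+443 > 548 → valid
(135,430,588): 135+430 ≤ 588 → not valid
(140,390,544): 140+390 ≤ 544 → not valid
(68,433,558): 68+433 ≤ 558 → not valid
(71,325,435): 71+325 ≤ 435 → not valid
2 of the 7 triples form a triangle.

2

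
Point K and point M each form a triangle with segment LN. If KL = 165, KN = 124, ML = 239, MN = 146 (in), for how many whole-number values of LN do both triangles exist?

195

From triangle KLN: 41 < LN < 289.
From triangle MLN: 93 < LN < 385.
Intersection: 93 < LN < 289, so integers 94 through 288: 195 values.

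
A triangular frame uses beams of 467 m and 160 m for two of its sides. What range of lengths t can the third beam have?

By the triangle inequality, t must be less than 467 + 160 = 627 and greater than |467 − 160| = 307.

307 < t < 627 (m)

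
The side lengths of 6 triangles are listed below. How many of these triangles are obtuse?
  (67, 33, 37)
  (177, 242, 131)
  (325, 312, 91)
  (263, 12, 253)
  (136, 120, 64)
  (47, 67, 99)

4

(67,33,37): 33²+37² = 2458 < 4489 = 67² → obtuse
(177,242,131): 131²+177² = 48490 < 58564 = 242² → obtuse
(325,312,91): 91²+312² = 105625 = 325² → right
(263,12,253): 12²+253² = 64153 < 69169 = 263² → obtuse
(136,120,64): 64²+120² = 18496 = 136² → right
(47,67,99): 47²+67² = 6698 < 9801 = 99² → obtuse
4 of the 6 are obtuse.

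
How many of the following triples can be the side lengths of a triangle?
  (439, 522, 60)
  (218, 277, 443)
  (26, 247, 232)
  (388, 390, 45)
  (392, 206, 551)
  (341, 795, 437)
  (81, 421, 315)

(60,439,522): 60+439 ≤ 522 → not valid
(218,277,443): 218+277 > 443 → valid
(26,232,247): 26+232 > 247 → valid
(45,388,390): 45+388 > 390 → valid
(206,392,551): 206+392 > 551 → valid
(341,437,795): 341+437 ≤ 795 → not valid
(81,315,421): 81+315 ≤ 421 → not valid
4 of the 7 triples form a triangle.

4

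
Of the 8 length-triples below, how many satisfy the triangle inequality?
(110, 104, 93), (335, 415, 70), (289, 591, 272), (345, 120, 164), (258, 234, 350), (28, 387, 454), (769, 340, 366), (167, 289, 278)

3

(93,104,110): 93+104 > 110 → valid
(70,335,415): 70+335 ≤ 415 → not valid
(272,289,591): 272+289 ≤ 591 → not valid
(120,164,345): 120+164 ≤ 345 → not valid
(234,258,350): 234+258 > 350 → valid
(28,387,454): 28+387 ≤ 454 → not valid
(340,366,769): 340+366 ≤ 769 → not valid
(167,278,289): 167+278 > 289 → valid
3 of the 8 triples form a triangle.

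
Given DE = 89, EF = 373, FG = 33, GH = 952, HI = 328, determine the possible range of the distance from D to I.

129 ≤ DI ≤ 1775

The maximum is all hops collinear in one direction: 89 + 373 + 33 + 952 + 328 = 1775.
The longest hop is 952; the others sum to 823. Folding the others back against it leaves at least 952 − 823 = 129.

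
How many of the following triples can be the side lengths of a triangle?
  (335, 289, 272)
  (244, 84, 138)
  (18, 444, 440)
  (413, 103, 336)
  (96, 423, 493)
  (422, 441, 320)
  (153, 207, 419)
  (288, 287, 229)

6

(272,289,335): 272+289 > 335 → valid
(84,138,244): 84+138 ≤ 244 → not valid
(18,440,444): 18+440 > 444 → valid
(103,336,413): 103+336 > 413 → valid
(96,423,493): 96+423 > 493 → valid
(320,422,441): 320+422 > 441 → valid
(153,207,419): 153+207 ≤ 419 → not valid
(229,287,288): 229+287 > 288 → valid
6 of the 8 triples form a triangle.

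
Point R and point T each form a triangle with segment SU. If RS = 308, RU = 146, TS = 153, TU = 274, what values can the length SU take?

162 < SU < 427

From triangle RSU: |308 − 146| < SU < 308 + 146, i.e. 162 < SU < 454.
From triangle TSU: 121 < SU < 427.
Both must hold, so SU lies in the intersection.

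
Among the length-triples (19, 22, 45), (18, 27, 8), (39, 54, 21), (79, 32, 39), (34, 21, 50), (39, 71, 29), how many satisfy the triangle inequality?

(19,22,45): 19+22 ≤ 45 → not valid
(8,18,27): 8+18 ≤ 27 → not valid
(21,39,54): 21+39 > 54 → valid
(32,39,79): 32+39 ≤ 79 → not valid
(21,34,50): 21+34 > 50 → valid
(29,39,71): 29+39 ≤ 71 → not valid
2 of the 6 triples form a triangle.

2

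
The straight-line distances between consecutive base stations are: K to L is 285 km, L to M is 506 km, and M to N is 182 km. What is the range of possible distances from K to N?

The maximum is all hops collinear in one direction: 285 + 506 + 182 = 973.
The longest hop is 506; the others sum to 467. Folding the others back against it leaves at least 506 − 467 = 39.

39 ≤ KN ≤ 973 km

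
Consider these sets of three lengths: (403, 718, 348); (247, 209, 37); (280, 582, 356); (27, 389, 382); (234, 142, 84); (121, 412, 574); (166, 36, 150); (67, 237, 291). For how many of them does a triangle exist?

(348,403,718): 348+403 > 718 → valid
(37,209,247): 37+209 ≤ 247 → not valid
(280,356,582): 280+356 > 582 → valid
(27,382,389): 27+382 > 389 → valid
(84,142,234): 84+142 ≤ 234 → not valid
(121,412,574): 121+412 ≤ 574 → not valid
(36,150,166): 36+150 > 166 → valid
(67,237,291): 67+237 > 291 → valid
5 of the 8 triples form a triangle.

5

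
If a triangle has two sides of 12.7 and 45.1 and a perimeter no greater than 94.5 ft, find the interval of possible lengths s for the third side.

32.4 < s ≤ 36.7 ft

Triangle inequality alone gives 32.4 < s < 57.8.
The perimeter condition gives s ≤ 94.5 − 12.7 − 45.1 = 36.7.
Intersecting the two: 32.4 < s ≤ 36.7.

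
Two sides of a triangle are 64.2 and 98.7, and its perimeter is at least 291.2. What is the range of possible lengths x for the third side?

128.3 ≤ x < 162.9

Triangle inequality alone gives 34.5 < x < 162.9.
The perimeter condition gives x ≥ 291.2 − 64.2 − 98.7 = 128.3.
Intersecting the two: 128.3 ≤ x < 162.9.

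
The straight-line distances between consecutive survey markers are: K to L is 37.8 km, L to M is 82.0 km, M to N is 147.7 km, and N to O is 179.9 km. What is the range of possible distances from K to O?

0 ≤ KO ≤ 447.4 km

The maximum is all hops collinear in one direction: 37.8 + 82.0 + 147.7 + 179.9 = 447.4.
The longest hop is 179.9; the others sum to 267.5. Since 179.9 ≤ 267.5, the path can fold back on itself completely, so the minimum distance is 0.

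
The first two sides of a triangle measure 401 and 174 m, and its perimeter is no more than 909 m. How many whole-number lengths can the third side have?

107

Triangle inequality: 227 < x < 575. Perimeter ≤ 909 gives x ≤ 909 − 401 − 174 = 334.
So 227 < x ≤ 334; integers 228 through 334: 107 values.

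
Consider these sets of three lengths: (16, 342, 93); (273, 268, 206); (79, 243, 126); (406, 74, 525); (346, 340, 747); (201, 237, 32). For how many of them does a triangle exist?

1

(16,93,342): 16+93 ≤ 342 → not valid
(206,268,273): 206+268 > 273 → valid
(79,126,243): 79+126 ≤ 243 → not valid
(74,406,525): 74+406 ≤ 525 → not valid
(340,346,747): 340+346 ≤ 747 → not valid
(32,201,237): 32+201 ≤ 237 → not valid
1 of the 6 triples forms a triangle.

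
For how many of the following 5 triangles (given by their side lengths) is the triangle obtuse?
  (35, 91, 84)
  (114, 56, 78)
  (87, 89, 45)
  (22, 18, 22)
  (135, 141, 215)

(35,91,84): 35²+84² = 8281 = 91² → right
(114,56,78): 56²+78² = 9220 < 12996 = 114² → obtuse
(87,89,45): 45²+87² = 9594 > 7921 = 89² → acute
(22,18,22): 18²+22² = 808 > 484 = 22² → acute
(135,141,215): 135²+141² = 38106 < 46225 = 215² → obtuse
2 of the 5 are obtuse.

2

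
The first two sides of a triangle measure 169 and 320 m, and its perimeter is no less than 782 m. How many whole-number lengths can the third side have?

Triangle inequality: 151 < x < 489. Perimeter ≥ 782 gives x ≥ 782 − 169 − 320 = 293.
So 293 ≤ x < 489; integers 293 through 488: 196 values.

196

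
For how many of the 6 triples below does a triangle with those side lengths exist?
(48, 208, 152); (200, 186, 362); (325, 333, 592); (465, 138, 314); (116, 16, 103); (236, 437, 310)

(48,152,208): 48+152 ≤ 208 → not valid
(186,200,362): 186+200 > 362 → valid
(325,333,592): 325+333 > 592 → valid
(138,314,465): 138+314 ≤ 465 → not valid
(16,103,116): 16+103 > 116 → valid
(236,310,437): 236+310 > 437 → valid
4 of the 6 triples form a triangle.

4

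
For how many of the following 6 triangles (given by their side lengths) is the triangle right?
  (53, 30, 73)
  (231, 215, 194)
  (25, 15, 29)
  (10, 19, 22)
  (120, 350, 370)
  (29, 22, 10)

1

(53,30,73): 30²+53² = 3709 < 5329 = 73² → obtuse
(231,215,194): 194²+215² = 83861 > 53361 = 231² → acute
(25,15,29): 15²+25² = 850 > 841 = 29² → acute
(10,19,22): 10²+19² = 461 < 484 = 22² → obtuse
(120,350,370): 120²+350² = 136900 = 370² → right
(29,22,10): 10²+22² = 584 < 841 = 29² → obtuse
1 of the 6 is right.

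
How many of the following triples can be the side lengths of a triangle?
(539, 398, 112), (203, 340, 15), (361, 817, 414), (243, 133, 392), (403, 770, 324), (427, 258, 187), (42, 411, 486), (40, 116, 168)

1

(112,398,539): 112+398 ≤ 539 → not valid
(15,203,340): 15+203 ≤ 340 → not valid
(361,414,817): 361+414 ≤ 817 → not valid
(133,243,392): 133+243 ≤ 392 → not valid
(324,403,770): 324+403 ≤ 770 → not valid
(187,258,427): 187+258 > 427 → valid
(42,411,486): 42+411 ≤ 486 → not valid
(40,116,168): 40+116 ≤ 168 → not valid
1 of the 8 triples forms a triangle.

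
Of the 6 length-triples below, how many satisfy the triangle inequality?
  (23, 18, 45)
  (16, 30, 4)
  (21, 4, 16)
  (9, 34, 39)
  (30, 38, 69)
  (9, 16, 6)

1

(18,23,45): 18+23 ≤ 45 → not valid
(4,16,30): 4+16 ≤ 30 → not valid
(4,16,21): 4+16 ≤ 21 → not valid
(9,34,39): 9+34 > 39 → valid
(30,38,69): 30+38 ≤ 69 → not valid
(6,9,16): 6+9 ≤ 16 → not valid
1 of the 6 triples forms a triangle.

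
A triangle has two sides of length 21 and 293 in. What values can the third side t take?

272 < t < 314

By the triangle inequality, t must be less than 21 + 293 = 314 and greater than |21 − 293| = 272.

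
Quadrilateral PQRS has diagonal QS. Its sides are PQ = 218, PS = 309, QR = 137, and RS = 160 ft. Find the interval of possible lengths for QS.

91 < QS < 297

From triangle PQS: |218 − 309| < QS < 218 + 309, i.e. 91 < QS < 527.
From triangle RQS: 23 < QS < 297.
Both must hold, so QS lies in the intersection.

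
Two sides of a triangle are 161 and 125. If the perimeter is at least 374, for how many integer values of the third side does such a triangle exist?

198

Triangle inequality: 36 < x < 286. Perimeter ≥ 374 gives x ≥ 374 − 161 − 125 = 88.
So 88 ≤ x < 286; integers 88 through 285: 198 values.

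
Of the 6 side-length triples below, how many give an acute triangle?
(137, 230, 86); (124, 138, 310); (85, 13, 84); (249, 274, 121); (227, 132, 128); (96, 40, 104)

(137,230,86): 86+137 ≤ 230, not a triangle
(124,138,310): 124+138 ≤ 310, not a triangle
(85,13,84): 13²+84² = 7225 = 85² → right
(249,274,121): 121²+249² = 76642 > 75076 = 274² → acute
(227,132,128): 128²+132² = 33808 < 51529 = 227² → obtuse
(96,40,104): 40²+96² = 10816 = 104² → right
1 of the 6 is acute.

1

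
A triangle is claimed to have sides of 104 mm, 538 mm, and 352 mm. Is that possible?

The longest side is 538, but the other two sum to only 456.
456 < 538, so the triangle inequality fails.

No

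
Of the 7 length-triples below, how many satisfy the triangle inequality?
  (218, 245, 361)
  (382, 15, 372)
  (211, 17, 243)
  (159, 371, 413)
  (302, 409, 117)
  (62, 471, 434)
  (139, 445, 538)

6

(218,245,361): 218+245 > 361 → valid
(15,372,382): 15+372 > 382 → valid
(17,211,243): 17+211 ≤ 243 → not valid
(159,371,413): 159+371 > 413 → valid
(117,302,409): 117+302 > 409 → valid
(62,434,471): 62+434 > 471 → valid
(139,445,538): 139+445 > 538 → valid
6 of the 7 triples form a triangle.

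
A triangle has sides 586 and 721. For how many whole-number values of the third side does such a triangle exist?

The third side lies in the open interval (135, 1307).
Integers from 136 to 1306 inclusive: 1306 − 136 + 1 = 1171.

1171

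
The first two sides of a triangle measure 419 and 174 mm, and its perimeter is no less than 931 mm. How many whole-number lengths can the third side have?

Triangle inequality: 245 < x < 593. Perimeter ≥ 931 gives x ≥ 931 − 419 − 174 = 338.
So 338 ≤ x < 593; integers 338 through 592: 255 values.

255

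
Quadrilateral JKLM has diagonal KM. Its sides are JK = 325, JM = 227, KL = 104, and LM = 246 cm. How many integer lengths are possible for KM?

From triangle JKM: 98 < KM < 552.
From triangle LKM: 142 < KM < 350.
Intersection: 142 < KM < 350, so integers 143 through 349: 207 values.

207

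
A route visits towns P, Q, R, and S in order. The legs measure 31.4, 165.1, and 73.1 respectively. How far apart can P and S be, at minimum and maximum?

The maximum is all hops collinear in one direction: 31.4 + 165.1 + 73.1 = 269.6.
The longest hop is 165.1; the others sum to 104.5. Folding the others back against it leaves at least 165.1 − 104.5 = 60.6.

60.6 ≤ PS ≤ 269.6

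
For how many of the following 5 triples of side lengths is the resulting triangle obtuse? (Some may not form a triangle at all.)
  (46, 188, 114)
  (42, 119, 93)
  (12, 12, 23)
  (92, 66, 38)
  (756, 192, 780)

(46,188,114): 46+114 ≤ 188, not a triangle
(42,119,93): 42²+93² = 10413 < 14161 = 119² → obtuse
(12,12,23): 12²+12² = 288 < 529 = 23² → obtuse
(92,66,38): 38²+66² = 5800 < 8464 = 92² → obtuse
(756,192,780): 192²+756² = 608400 = 780² → right
3 of the 5 are obtuse.

3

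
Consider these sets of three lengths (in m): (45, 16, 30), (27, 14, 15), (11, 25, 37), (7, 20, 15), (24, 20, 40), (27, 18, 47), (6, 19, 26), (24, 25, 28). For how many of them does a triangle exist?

5

(16,30,45): 16+30 > 45 → valid
(14,15,27): 14+15 > 27 → valid
(11,25,37): 11+25 ≤ 37 → not valid
(7,15,20): 7+15 > 20 → valid
(20,24,40): 20+24 > 40 → valid
(18,27,47): 18+27 ≤ 47 → not valid
(6,19,26): 6+19 ≤ 26 → not valid
(24,25,28): 24+25 > 28 → valid
5 of the 8 triples form a triangle.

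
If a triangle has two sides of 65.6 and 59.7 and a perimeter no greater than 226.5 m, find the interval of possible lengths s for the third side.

Triangle inequality alone gives 5.9 < s < 125.3.
The perimeter condition gives s ≤ 226.5 − 65.6 − 59.7 = 101.2.
Intersecting the two: 5.9 < s ≤ 101.2.

5.9 < s ≤ 101.2 m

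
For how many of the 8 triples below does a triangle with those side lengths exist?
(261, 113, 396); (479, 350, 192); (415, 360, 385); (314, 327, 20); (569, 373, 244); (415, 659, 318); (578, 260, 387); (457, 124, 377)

(113,261,396): 113+261 ≤ 396 → not valid
(192,350,479): 192+350 > 479 → valid
(360,385,415): 360+385 > 415 → valid
(20,314,327): 20+314 > 327 → valid
(244,373,569): 244+373 > 569 → valid
(318,415,659): 318+415 > 659 → valid
(260,387,578): 260+387 > 578 → valid
(124,377,457): 124+377 > 457 → valid
7 of the 8 triples form a triangle.

7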